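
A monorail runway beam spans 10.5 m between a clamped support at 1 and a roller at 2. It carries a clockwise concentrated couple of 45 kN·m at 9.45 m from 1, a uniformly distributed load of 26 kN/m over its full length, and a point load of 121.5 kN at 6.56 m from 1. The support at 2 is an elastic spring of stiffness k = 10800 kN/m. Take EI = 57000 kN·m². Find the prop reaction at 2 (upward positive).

Release the roller at 2. Primary structure: cantilever fixed at 1.
Downward deflection at the released point 2 due to the loads:
  clockwise couple 45 at a = 9.45: M₀a(2L − a)/(2EI) = 2456/EI
  UDL 26: wL⁴/(8EI) = 39504/EI
  point load 121.5 at a = 6.56: Pa²(3L − a)/(6EI) = 21733/EI
  δ_0 = 63693/EI
Flexibility coefficient — unit upward force at 2: δ_{22} = L³/(3EI) = 385.9/EI.
With EI = 57000 kN·m²: δ_0 = 1.1174 m and δ_{22} = 0.00677 m/kN.
Compatibility — the spring shortens by R_2/k under the reaction it provides: δ_0 − R_2·δ_{22} = R_2/k. With 1/k = 0.000093 m/kN, R_2 = δ_0 / (δ_{22} + 1/k) = 1.1174 / (0.00677 + 0.000093) = 162.8 kN.

R_2 = 162.8 kN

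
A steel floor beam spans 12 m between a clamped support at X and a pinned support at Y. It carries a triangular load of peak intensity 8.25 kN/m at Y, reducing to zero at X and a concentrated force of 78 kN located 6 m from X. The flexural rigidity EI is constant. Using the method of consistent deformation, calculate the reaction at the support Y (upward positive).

Take the reaction at Y as the redundant and release it; the primary structure is a cantilever fixed at X.
Free-end deflection of the primary structure under the applied loading (downward +):
  triangular load, peak 8.25 at the free end: 11w₀L⁴/(120EI) = 15682/EI
  point load 78 at a = 6: Pa²(3L − a)/(6EI) = 14040/EI
  δ_0 = 29722/EI
Tip deflection under a unit load at Y: L³/(3EI) = 576/EI.
The prop prevents deflection at Y: R_Y = δ_0/δ_{YY} = 29722/576 = 51.6 kN.

R_Y = 51.6 kN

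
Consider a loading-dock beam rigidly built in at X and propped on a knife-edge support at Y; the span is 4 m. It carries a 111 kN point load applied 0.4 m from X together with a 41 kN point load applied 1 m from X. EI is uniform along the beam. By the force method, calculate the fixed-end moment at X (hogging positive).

M_X = 64.87 kN·m

Release the roller at Y. Primary structure: cantilever fixed at X.
Downward deflection at the released point Y due to the loads:
  point load 111 at a = 0.4: Pa²(3L − a)/(6EI) = 34.34/EI
  point load 41 at a = 1: Pa²(3L − a)/(6EI) = 75.17/EI
  δ_0 = 109.5/EI
Flexibility coefficient — unit upward force at Y: δ_{YY} = L³/(3EI) = 21.33/EI.
Compatibility at Y: δ_0 − R_Y·δ_{YY} = 0, so R_Y = 109.5/21.33 = 5.133 kN.
Moment equilibrium about X: M_X = Σ(load moments about X) − R_Y·L = 85.4 − 5.133×4 = 64.87 kN·m.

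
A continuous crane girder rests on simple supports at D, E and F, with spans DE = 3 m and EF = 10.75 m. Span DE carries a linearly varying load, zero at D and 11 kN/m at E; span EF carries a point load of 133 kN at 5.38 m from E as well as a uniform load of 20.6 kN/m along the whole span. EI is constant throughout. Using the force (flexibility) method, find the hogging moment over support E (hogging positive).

M_E = 443.6 kN·m

Insert a hinge at E; M_E is the redundant, and each span becomes simply supported.
Discontinuity in slope at E on the released structure — sum the simple-span end rotations:
  span DE: triangular load, peak 11: w₀L³/(45EI) = 6.6/EI
  span EF: point load 133 at a = 5.38: Pab(L + b)/(6LEI) = 960.3/EI
  span EF: UDL 20.6: wL³/(24EI) = 1066/EI
  relative rotation θ_0 = (6.6 + 2027)/EI = 2033/EI
A unit hogging moment at E produces rotation L₁/(3EI) + L₂/(3EI) = 4.583/EI.
Slope continuity at E: θ_0 = M_E·4.583/EI, so M_E = 2033/4.583 = 443.6 kN·m (hogging).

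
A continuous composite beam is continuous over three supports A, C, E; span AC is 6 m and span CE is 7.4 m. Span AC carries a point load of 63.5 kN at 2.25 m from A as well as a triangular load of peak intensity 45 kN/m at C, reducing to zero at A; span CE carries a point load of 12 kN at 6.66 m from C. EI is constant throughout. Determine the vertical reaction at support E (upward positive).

Release continuity at C by inserting a hinge; the redundant is the internal moment M_C. The primary structure is two simply-supported spans AC and CE.
End slopes at the hinge C, treating each span as simply supported:
  span AC: point load 63.5 at a = 2.25: Pab(L + a)/(6LEI) = 122.8/EI
  span AC: triangular load, peak 45: w₀L³/(45EI) = 216/EI
  span CE: point load 12 at a = 6.66: Pab(L + b)/(6LEI) = 10.84/EI
  relative rotation θ_0 = (338.8 + 10.84)/EI = 349.6/EI
A unit hogging moment at C produces rotation L₁/(3EI) + L₂/(3EI) = 4.467/EI.
Compatibility: M_C·(L₁+L₂)/(3EI) = θ_0, giving M_C = 78.27 kN·m (hogging).
Span CE, ΣM about E: R_C^{CE}·7.4 = 8.88 + 78.27, so R_C^{CE} = 11.78 kN and R_E = 12 − 11.78 = 0.2224 kN.

R_E = 0.2224 kN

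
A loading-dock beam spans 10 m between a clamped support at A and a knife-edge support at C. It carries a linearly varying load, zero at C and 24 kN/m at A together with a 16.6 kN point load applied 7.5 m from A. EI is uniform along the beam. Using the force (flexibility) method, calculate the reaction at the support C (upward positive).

R_C = 34.5 kN

Remove the prop at C; the released (primary) structure is a cantilever built in at A.
Primary-structure tip deflection at C by superposition:
  triangular load, peak 24 at the fixed end: w₀L⁴/(30EI) = 8000/EI
  point load 16.6 at a = 7.5: Pa²(3L − a)/(6EI) = 3502/EI
  δ_0 = 11502/EI
Flexibility coefficient — unit upward force at C: δ_{CC} = L³/(3EI) = 333.3/EI.
The prop prevents deflection at C: R_C = δ_0/δ_{CC} = 11502/333.3 = 34.5 kN.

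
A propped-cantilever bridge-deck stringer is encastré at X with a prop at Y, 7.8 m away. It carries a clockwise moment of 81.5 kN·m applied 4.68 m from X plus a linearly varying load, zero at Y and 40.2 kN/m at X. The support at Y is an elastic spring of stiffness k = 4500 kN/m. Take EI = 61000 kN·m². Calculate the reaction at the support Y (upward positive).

R_Y = 41.01 kN

Remove the prop at Y; the released (primary) structure is a cantilever built in at X.
Primary-structure tip deflection at Y by superposition:
  clockwise couple 81.5 at a = 4.68: M₀a(2L − a)/(2EI) = 2083/EI
  triangular load, peak 40.2 at the fixed end: w₀L⁴/(30EI) = 4960/EI
  δ_0 = 7043/EI
Tip deflection under a unit load at Y: L³/(3EI) = 158.2/EI.
With EI = 61000 kN·m²: δ_0 = 0.11545 m and δ_{YY} = 0.002593 m/kN.
Compatibility — the spring shortens by R_Y/k under the reaction it provides: δ_0 − R_Y·δ_{YY} = R_Y/k. With 1/k = 0.000222 m/kN, R_Y = δ_0 / (δ_{YY} + 1/k) = 0.11545 / (0.002593 + 0.000222) = 41.01 kN.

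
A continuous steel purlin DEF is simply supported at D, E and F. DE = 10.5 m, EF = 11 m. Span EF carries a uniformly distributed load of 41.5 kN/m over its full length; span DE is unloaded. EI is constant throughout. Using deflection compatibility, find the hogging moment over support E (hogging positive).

Release continuity at E by inserting a hinge; the redundant is the internal moment M_E. The primary structure is two simply-supported spans DE and EF.
Rotations at E on the released spans (each span's end-slope, ×1/EI):
  span EF: UDL 41.5: wL³/(24EI) = 2302/EI
  relative rotation θ_0 = (0 + 2302)/EI = 2302/EI
A unit hogging moment at E produces rotation L₁/(3EI) + L₂/(3EI) = 7.167/EI.
Slope continuity at E: θ_0 = M_E·7.167/EI, so M_E = 2302/7.167 = 321.1 kN·m (hogging).

M_E = 321.1 kN·m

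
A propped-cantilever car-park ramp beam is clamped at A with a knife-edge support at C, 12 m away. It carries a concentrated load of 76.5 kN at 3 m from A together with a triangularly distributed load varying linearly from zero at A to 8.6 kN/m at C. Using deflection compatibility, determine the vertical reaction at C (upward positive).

R_C = 34.95 kN

Take the reaction at C as the redundant and release it; the primary structure is a cantilever fixed at A.
Downward deflection at the released point C due to the loads:
  point load 76.5 at a = 3: Pa²(3L − a)/(6EI) = 3787/EI
  triangular load, peak 8.6 at the free end: 11w₀L⁴/(120EI) = 16347/EI
  δ_0 = 20134/EI
Flexibility coefficient — unit upward force at C: δ_{CC} = L³/(3EI) = 576/EI.
The prop prevents deflection at C: R_C = δ_0/δ_{CC} = 20134/576 = 34.95 kN.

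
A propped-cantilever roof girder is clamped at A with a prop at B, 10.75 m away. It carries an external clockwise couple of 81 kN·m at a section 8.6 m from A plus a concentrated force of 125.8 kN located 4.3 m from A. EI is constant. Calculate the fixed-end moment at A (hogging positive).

Remove the prop at B; the released (primary) structure is a cantilever built in at A.
Deflection at B on the released cantilever, summing each load's contribution:
  clockwise couple 81 at a = 8.6: M₀a(2L − a)/(2EI) = 4493/EI
  point load 125.8 at a = 4.3: Pa²(3L − a)/(6EI) = 10835/EI
  δ_0 = 15329/EI
Tip deflection under a unit load at B: L³/(3EI) = 414.1/EI.
Compatibility at B: δ_0 − R_B·δ_{BB} = 0, so R_B = 15329/414.1 = 37.02 kN.
Moment equilibrium about A: M_A = Σ(load moments about A) − R_B·L = 621.9 − 37.02×10.75 = 224 kN·m.

M_A = 224 kN·m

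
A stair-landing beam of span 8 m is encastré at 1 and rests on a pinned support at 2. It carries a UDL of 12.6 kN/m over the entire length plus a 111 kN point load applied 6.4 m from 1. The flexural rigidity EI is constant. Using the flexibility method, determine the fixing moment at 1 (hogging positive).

M_1 = 186 kN·m

Release the roller at 2. Primary structure: cantilever fixed at 1.
Deflection at 2 on the released cantilever, summing each load's contribution:
  UDL 12.6: wL⁴/(8EI) = 6451/EI
  point load 111 at a = 6.4: Pa²(3L − a)/(6EI) = 13337/EI
  δ_0 = 19788/EI
Flexibility coefficient — unit upward force at 2: δ_{22} = L³/(3EI) = 170.7/EI.
Compatibility at 2: δ_0 − R_2·δ_{22} = 0, so R_2 = 19788/170.7 = 115.9 kN.
Moment equilibrium about 1: M_1 = Σ(load moments about 1) − R_2·L = 1114 − 115.9×8 = 186 kN·m.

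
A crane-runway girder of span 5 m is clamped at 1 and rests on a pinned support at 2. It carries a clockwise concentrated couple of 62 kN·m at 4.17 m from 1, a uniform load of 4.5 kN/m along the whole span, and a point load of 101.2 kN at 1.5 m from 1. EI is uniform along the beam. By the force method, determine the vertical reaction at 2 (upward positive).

R_2 = 38.82 kN

Take the reaction at 2 as the redundant and release it; the primary structure is a cantilever fixed at 1.
Free-end deflection of the primary structure under the applied loading (downward +):
  clockwise couple 62 at a = 4.17: M₀a(2L − a)/(2EI) = 753.6/EI
  UDL 4.5: wL⁴/(8EI) = 351.6/EI
  point load 101.2 at a = 1.5: Pa²(3L − a)/(6EI) = 512.3/EI
  δ_0 = 1618/EI
Flexibility coefficient — unit upward force at 2: δ_{22} = L³/(3EI) = 41.67/EI.
Compatibility at 2: δ_0 − R_2·δ_{22} = 0, so R_2 = 1618/41.67 = 38.82 kN.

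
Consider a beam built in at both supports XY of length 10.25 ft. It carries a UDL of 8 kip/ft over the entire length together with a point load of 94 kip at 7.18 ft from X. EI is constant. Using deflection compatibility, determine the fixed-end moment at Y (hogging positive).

M_Y = 211.6 kip·ft

Take the two fixed-end moments M_X, M_Y as redundants; the released structure is the simple span XY.
End rotations of the released simple span under the applied load (×1/EI):
  at X: UDL 8: wL³/(24EI) = 359/EI
  at Y: UDL 8: wL³/(24EI) = 359/EI
  at X: point load 94 at a = 7.18: Pab(L + b)/(6LEI) = 448.8/EI
  at Y: point load 94 at a = 7.18: Pab(L + a)/(6LEI) = 587.2/EI
  θ_X0 = 807.7/EI,  θ_Y0 = 946.2/EI
Flexibility coefficients: a unit moment at one end gives L/(3EI) there and L/(6EI) at the far end, so f₁₁ = f₂₂ = 3.417/EI and f₁₂ = f₂₁ = 1.708/EI.
Compatibility — zero rotation at each built-in end:
  3.417 M_X + 1.708 M_Y = 807.7
  1.708 M_X + 3.417 M_Y = 946.2
Solving the pair gives M_X = 130.6 kip·ft and M_Y = 211.6 kip·ft (hogging).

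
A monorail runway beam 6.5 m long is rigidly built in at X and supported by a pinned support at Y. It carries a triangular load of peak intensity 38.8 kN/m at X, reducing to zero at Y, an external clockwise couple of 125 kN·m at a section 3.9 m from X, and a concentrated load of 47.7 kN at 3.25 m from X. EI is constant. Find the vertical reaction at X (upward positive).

Remove the prop at Y; the released (primary) structure is a cantilever built in at X.
Primary-structure tip deflection at Y by superposition:
  triangular load, peak 38.8 at the fixed end: w₀L⁴/(30EI) = 2309/EI
  clockwise couple 125 at a = 3.9: M₀a(2L − a)/(2EI) = 2218/EI
  point load 47.7 at a = 3.25: Pa²(3L − a)/(6EI) = 1365/EI
  δ_0 = 5891/EI
Tip deflection under a unit load at Y: L³/(3EI) = 91.54/EI.
Compatibility at Y: δ_0 − R_Y·δ_{YY} = 0, so R_Y = 5891/91.54 = 64.36 kN.
Vertical equilibrium: R_X = ΣP − R_Y = 173.8 − 64.36 = 109.4 kN.

R_X = 109.4 kN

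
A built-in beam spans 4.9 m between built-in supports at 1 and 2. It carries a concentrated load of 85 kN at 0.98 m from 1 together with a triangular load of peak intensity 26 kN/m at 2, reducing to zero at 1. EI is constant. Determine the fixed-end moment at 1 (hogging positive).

Release both end moments; the primary structure is a simply-supported span 12 with redundants M_1 and M_2.
On the primary (simply-supported) span, the end slopes from the loading are:
  at 1: point load 85 at a = 0.98: Pab(L + b)/(6LEI) = 97.96/EI
  at 2: point load 85 at a = 0.98: Pab(L + a)/(6LEI) = 65.31/EI
  at 1: triangular load, peak 26: 7w₀L³/(360EI) = 59.48/EI
  at 2: triangular load, peak 26: w₀L³/(45EI) = 67.97/EI
  θ_10 = 157.4/EI,  θ_20 = 133.3/EI
Flexibility coefficients: a unit moment at one end gives L/(3EI) there and L/(6EI) at the far end, so f₁₁ = f₂₂ = 1.633/EI and f₁₂ = f₂₁ = 0.8167/EI.
Compatibility — zero rotation at each built-in end:
  1.633 M_1 + 0.8167 M_2 = 157.4
  0.8167 M_1 + 1.633 M_2 = 133.3
Solving the pair gives M_1 = 74.12 kN·m and M_2 = 44.54 kN·m (hogging).

M_1 = 74.12 kN·m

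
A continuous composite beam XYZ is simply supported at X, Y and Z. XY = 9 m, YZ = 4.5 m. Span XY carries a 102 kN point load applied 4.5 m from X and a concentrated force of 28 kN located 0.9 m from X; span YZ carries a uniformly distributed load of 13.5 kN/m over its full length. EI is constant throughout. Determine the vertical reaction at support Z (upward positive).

Release continuity at Y by inserting a hinge; the redundant is the internal moment M_Y. The primary structure is two simply-supported spans XY and YZ.
End slopes at the hinge Y, treating each span as simply supported:
  span XY: point load 102 at a = 4.5: Pab(L + a)/(6LEI) = 516.4/EI
  span XY: point load 28 at a = 0.9: Pab(L + a)/(6LEI) = 37.42/EI
  span YZ: UDL 13.5: wL³/(24EI) = 51.26/EI
  relative rotation θ_0 = (553.8 + 51.26)/EI = 605.1/EI
A unit hogging moment at Y produces rotation L₁/(3EI) + L₂/(3EI) = 4.5/EI.
Slope continuity at Y: θ_0 = M_Y·4.5/EI, so M_Y = 605.1/4.5 = 134.5 kN·m (hogging).
Span YZ, ΣM about Z: R_Y^{YZ}·4.5 = 136.7 + 134.5, so R_Y^{YZ} = 60.25 kN and R_Z = 60.75 − 60.25 = 0.4958 kN.

R_Z = 0.4958 kN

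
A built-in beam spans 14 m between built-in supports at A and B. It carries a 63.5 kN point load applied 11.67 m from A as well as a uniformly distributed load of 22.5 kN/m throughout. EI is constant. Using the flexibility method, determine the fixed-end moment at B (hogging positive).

Release both end moments; the primary structure is a simply-supported span AB with redundants M_A and M_B.
Simple-span end rotations at A and B under the given loads:
  at A: point load 63.5 at a = 11.67: Pab(L + b)/(6LEI) = 335.7/EI
  at B: point load 63.5 at a = 11.67: Pab(L + a)/(6LEI) = 527.7/EI
  at A: UDL 22.5: wL³/(24EI) = 2572/EI
  at B: UDL 22.5: wL³/(24EI) = 2572/EI
  θ_A0 = 2908/EI,  θ_B0 = 3100/EI
Flexibility coefficients: a unit moment at one end gives L/(3EI) there and L/(6EI) at the far end, so f₁₁ = f₂₂ = 4.667/EI and f₁₂ = f₂₁ = 2.333/EI.
Compatibility — zero rotation at each built-in end:
  4.667 M_A + 2.333 M_B = 2908
  2.333 M_A + 4.667 M_B = 3100
Solving the pair gives M_A = 388 kN·m and M_B = 470.3 kN·m (hogging).

M_B = 470.3 kN·m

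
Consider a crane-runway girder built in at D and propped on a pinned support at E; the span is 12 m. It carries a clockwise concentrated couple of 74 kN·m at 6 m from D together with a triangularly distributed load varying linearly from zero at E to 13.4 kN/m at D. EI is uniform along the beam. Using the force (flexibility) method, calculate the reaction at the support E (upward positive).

R_E = 23.02 kN

Remove the prop at E; the released (primary) structure is a cantilever built in at D.
Primary-structure tip deflection at E by superposition:
  clockwise couple 74 at a = 6: M₀a(2L − a)/(2EI) = 3996/EI
  triangular load, peak 13.4 at the fixed end: w₀L⁴/(30EI) = 9262/EI
  δ_0 = 13258/EI
Flexibility coefficient — unit upward force at E: δ_{EE} = L³/(3EI) = 576/EI.
Compatibility at E: δ_0 − R_E·δ_{EE} = 0, so R_E = 13258/576 = 23.02 kN.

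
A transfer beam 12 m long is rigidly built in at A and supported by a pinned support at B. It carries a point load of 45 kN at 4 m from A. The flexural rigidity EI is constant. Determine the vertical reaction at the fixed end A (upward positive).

Choose R_B as the redundant. The primary structure is the cantilever fixed at A.
Primary-structure tip deflection at B by superposition:
  point load 45 at a = 4: Pa²(3L − a)/(6EI) = 3840/EI
Flexibility coefficient — unit upward force at B: δ_{BB} = L³/(3EI) = 576/EI.
The prop prevents deflection at B: R_B = δ_0/δ_{BB} = 3840/576 = 6.667 kN.
Vertical equilibrium: R_A = ΣP − R_B = 45 − 6.667 = 38.33 kN.

R_A = 38.33 kN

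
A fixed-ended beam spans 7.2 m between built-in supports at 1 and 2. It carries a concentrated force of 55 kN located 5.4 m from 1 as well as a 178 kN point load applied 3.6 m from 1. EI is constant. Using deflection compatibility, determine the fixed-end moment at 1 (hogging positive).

M_1 = 178.8 kN·m

Release both end moments; the primary structure is a simply-supported span 12 with redundants M_1 and M_2.
Simple-span end rotations at 1 and 2 under the given loads:
  at 1: point load 55 at a = 5.4: Pab(L + b)/(6LEI) = 111.4/EI
  at 2: point load 55 at a = 5.4: Pab(L + a)/(6LEI) = 155.9/EI
  at 1: point load 178 at a = 3.6: Pab(L + b)/(6LEI) = 576.7/EI
  at 2: point load 178 at a = 3.6: Pab(L + a)/(6LEI) = 576.7/EI
  θ_10 = 688.1/EI,  θ_20 = 732.6/EI
Flexibility coefficients: a unit moment at one end gives L/(3EI) there and L/(6EI) at the far end, so f₁₁ = f₂₂ = 2.4/EI and f₁₂ = f₂₁ = 1.2/EI.
Compatibility — zero rotation at each built-in end:
  2.4 M_1 + 1.2 M_2 = 688.1
  1.2 M_1 + 2.4 M_2 = 732.6
Solving the pair gives M_1 = 178.8 kN·m and M_2 = 215.9 kN·m (hogging).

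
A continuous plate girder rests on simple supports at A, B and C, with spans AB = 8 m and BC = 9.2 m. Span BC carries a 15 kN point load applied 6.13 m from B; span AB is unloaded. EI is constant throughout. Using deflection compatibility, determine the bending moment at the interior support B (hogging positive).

Take M_B as the redundant. Released structure: two simple spans AB and BC with a hinge at B.
Discontinuity in slope at B on the released structure — sum the simple-span end rotations:
  span BC: point load 15 at a = 6.13: Pab(L + b)/(6LEI) = 62.75/EI
  relative rotation θ_0 = (0 + 62.75)/EI = 62.75/EI
A unit hogging moment at B produces rotation L₁/(3EI) + L₂/(3EI) = 5.733/EI.
Compatibility: M_B·(L₁+L₂)/(3EI) = θ_0, giving M_B = 10.94 kN·m (hogging).

M_B = 10.94 kN·m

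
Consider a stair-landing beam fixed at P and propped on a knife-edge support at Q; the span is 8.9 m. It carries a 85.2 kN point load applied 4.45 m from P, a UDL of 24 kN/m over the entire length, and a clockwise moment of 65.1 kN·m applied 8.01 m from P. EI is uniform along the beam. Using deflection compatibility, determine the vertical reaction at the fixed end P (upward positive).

R_P = 181.2 kN

Choose R_Q as the redundant. The primary structure is the cantilever fixed at P.
Free-end deflection of the primary structure under the applied loading (downward +):
  point load 85.2 at a = 4.45: Pa²(3L − a)/(6EI) = 6257/EI
  UDL 24: wL⁴/(8EI) = 18823/EI
  clockwise couple 65.1 at a = 8.01: M₀a(2L − a)/(2EI) = 2553/EI
  δ_0 = 27632/EI
Flexibility coefficient — unit upward force at Q: δ_{QQ} = L³/(3EI) = 235/EI.
The prop prevents deflection at Q: R_Q = δ_0/δ_{QQ} = 27632/235 = 117.6 kN.
Vertical equilibrium: R_P = ΣP − R_Q = 298.8 − 117.6 = 181.2 kN.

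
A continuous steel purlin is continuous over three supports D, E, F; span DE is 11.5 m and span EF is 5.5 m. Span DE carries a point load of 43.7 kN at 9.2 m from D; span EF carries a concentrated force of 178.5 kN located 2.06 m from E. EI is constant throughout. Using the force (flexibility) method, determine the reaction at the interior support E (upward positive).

Release continuity at E by inserting a hinge; the redundant is the internal moment M_E. The primary structure is two simply-supported spans DE and EF.
End slopes at the hinge E, treating each span as simply supported:
  span DE: point load 43.7 at a = 9.2: Pab(L + a)/(6LEI) = 277.4/EI
  span EF: point load 178.5 at a = 2.06: Pab(L + b)/(6LEI) = 342.7/EI
  relative rotation θ_0 = (277.4 + 342.7)/EI = 620.1/EI
A unit hogging moment at E produces rotation L₁/(3EI) + L₂/(3EI) = 5.667/EI.
Compatibility: M_E·(L₁+L₂)/(3EI) = θ_0, giving M_E = 109.4 kN·m (hogging).
Span DE, ΣM about D with M_E applied at E: R_E^{DE}·11.5 = 402 + 109.4, so R_E^{DE} = 44.48 kN and R_D = 43.7 − 44.48 = -0.7754 kN.
Span EF, ΣM about F: R_E^{EF}·5.5 = 614 + 109.4, so R_E^{EF} = 131.5 kN and R_F = 178.5 − 131.5 = 46.96 kN.
R_E = 44.48 + 131.5 = 176 kN.

R_E = 176 kN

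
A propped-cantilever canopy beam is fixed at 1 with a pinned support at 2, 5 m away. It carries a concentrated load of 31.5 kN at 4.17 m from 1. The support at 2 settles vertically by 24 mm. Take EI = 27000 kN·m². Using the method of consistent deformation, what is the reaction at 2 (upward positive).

Take the reaction at 2 as the redundant and release it; the primary structure is a cantilever fixed at 1.
Free-end deflection of the primary structure under the applied loading (downward +):
  point load 31.5 at a = 4.17: Pa²(3L − a)/(6EI) = 988.7/EI
Flexibility coefficient — unit upward force at 2: δ_{22} = L³/(3EI) = 41.67/EI.
With EI = 27000 kN·m²: δ_0 = 0.036618 m and δ_{22} = 0.001543 m/kN.
Compatibility — the beam at 2 must follow the support down by 0.024 m: δ_0 − R_2·δ_{22} = 0.024, so R_2 = (0.036618 − 0.024)/0.001543 = 8.177 kN.

R_2 = 8.177 kN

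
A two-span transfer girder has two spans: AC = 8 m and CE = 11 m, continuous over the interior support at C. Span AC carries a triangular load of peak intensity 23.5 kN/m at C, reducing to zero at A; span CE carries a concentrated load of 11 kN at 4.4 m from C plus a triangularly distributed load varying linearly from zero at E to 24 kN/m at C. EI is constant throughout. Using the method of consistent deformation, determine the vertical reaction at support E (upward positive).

Release continuity at C by inserting a hinge; the redundant is the internal moment M_C. The primary structure is two simply-supported spans AC and CE.
End slopes at the hinge C, treating each span as simply supported:
  span AC: triangular load, peak 23.5: w₀L³/(45EI) = 267.4/EI
  span CE: point load 11 at a = 4.4: Pab(L + b)/(6LEI) = 85.18/EI
  span CE: triangular load, peak 24: w₀L³/(45EI) = 709.9/EI
  relative rotation θ_0 = (267.4 + 795.1)/EI = 1062/EI
A unit hogging moment at C produces rotation L₁/(3EI) + L₂/(3EI) = 6.333/EI.
Slope continuity at C: θ_0 = M_C·6.333/EI, so M_C = 1062/6.333 = 167.8 kN·m (hogging).
Span CE, ΣM about E: R_C^{CE}·11 = 1041 + 167.8, so R_C^{CE} = 109.9 kN and R_E = 143 − 109.9 = 33.15 kN.

R_E = 33.15 kN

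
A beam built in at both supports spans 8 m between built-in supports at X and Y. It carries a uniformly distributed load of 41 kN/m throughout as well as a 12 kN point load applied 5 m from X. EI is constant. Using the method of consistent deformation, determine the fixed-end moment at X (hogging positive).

M_X = 227.1 kN·m

Release both end moments; the primary structure is a simply-supported span XY with redundants M_X and M_Y.
Simple-span end rotations at X and Y under the given loads:
  at X: UDL 41: wL³/(24EI) = 874.7/EI
  at Y: UDL 41: wL³/(24EI) = 874.7/EI
  at X: point load 12 at a = 5: Pab(L + b)/(6LEI) = 41.25/EI
  at Y: point load 12 at a = 5: Pab(L + a)/(6LEI) = 48.75/EI
  θ_X0 = 915.9/EI,  θ_Y0 = 923.4/EI
Flexibility coefficients: a unit moment at one end gives L/(3EI) there and L/(6EI) at the far end, so f₁₁ = f₂₂ = 2.667/EI and f₁₂ = f₂₁ = 1.333/EI.
Compatibility — zero rotation at each built-in end:
  2.667 M_X + 1.333 M_Y = 915.9
  1.333 M_X + 2.667 M_Y = 923.4
Solving the pair gives M_X = 227.1 kN·m and M_Y = 232.7 kN·m (hogging).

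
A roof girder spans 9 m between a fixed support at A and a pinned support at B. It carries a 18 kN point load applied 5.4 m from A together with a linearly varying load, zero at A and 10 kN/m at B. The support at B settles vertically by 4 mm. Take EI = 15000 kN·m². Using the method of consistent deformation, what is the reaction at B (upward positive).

Choose R_B as the redundant. The primary structure is the cantilever fixed at A.
Primary-structure tip deflection at B by superposition:
  point load 18 at a = 5.4: Pa²(3L − a)/(6EI) = 1890/EI
  triangular load, peak 10 at the free end: 11w₀L⁴/(120EI) = 6014/EI
  δ_0 = 7904/EI
Flexibility coefficient — unit upward force at B: δ_{BB} = L³/(3EI) = 243/EI.
With EI = 15000 kN·m²: δ_0 = 0.52692 m and δ_{BB} = 0.0162 m/kN.
Compatibility — the beam at B must follow the support down by 0.004 m: δ_0 − R_B·δ_{BB} = 0.004, so R_B = (0.52692 − 0.004)/0.0162 = 32.28 kN.

R_B = 32.28 kN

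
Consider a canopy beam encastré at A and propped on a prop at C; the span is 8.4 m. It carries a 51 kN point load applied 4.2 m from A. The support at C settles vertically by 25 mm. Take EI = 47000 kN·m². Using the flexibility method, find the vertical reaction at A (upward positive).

R_A = 41.01 kN

Choose R_C as the redundant. The primary structure is the cantilever fixed at A.
Deflection at C on the released cantilever, summing each load's contribution:
  point load 51 at a = 4.2: Pa²(3L − a)/(6EI) = 3149/EI
Tip deflection under a unit load at C: L³/(3EI) = 197.6/EI.
With EI = 47000 kN·m²: δ_0 = 0.066994 m and δ_{CC} = 0.004204 m/kN.
Compatibility — the beam at C must follow the support down by 0.025 m: δ_0 − R_C·δ_{CC} = 0.025, so R_C = (0.066994 − 0.025)/0.004204 = 9.99 kN.
Vertical equilibrium: R_A = ΣP − R_C = 51 − 9.99 = 41.01 kN.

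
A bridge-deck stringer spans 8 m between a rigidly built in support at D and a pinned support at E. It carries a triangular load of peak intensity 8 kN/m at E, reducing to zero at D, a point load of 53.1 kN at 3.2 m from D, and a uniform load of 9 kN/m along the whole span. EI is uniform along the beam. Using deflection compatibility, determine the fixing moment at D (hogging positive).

Choose R_E as the redundant. The primary structure is the cantilever fixed at D.
Free-end deflection of the primary structure under the applied loading (downward +):
  triangular load, peak 8 at the free end: 11w₀L⁴/(120EI) = 3004/EI
  point load 53.1 at a = 3.2: Pa²(3L − a)/(6EI) = 1885/EI
  UDL 9: wL⁴/(8EI) = 4608/EI
  δ_0 = 9497/EI
Flexibility coefficient — unit upward force at E: δ_{EE} = L³/(3EI) = 170.7/EI.
The prop prevents deflection at E: R_E = δ_0/δ_{EE} = 9497/170.7 = 55.64 kN.
Moment equilibrium about D: M_D = Σ(load moments about D) − R_E·L = 628.6 − 55.64×8 = 183.4 kN·m.

M_D = 183.4 kN·m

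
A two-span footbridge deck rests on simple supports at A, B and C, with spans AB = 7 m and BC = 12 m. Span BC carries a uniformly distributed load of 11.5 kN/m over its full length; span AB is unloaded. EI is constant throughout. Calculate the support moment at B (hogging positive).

M_B = 130.7 kN·m

Take M_B as the redundant. Released structure: two simple spans AB and BC with a hinge at B.
End slopes at the hinge B, treating each span as simply supported:
  span BC: UDL 11.5: wL³/(24EI) = 828/EI
  relative rotation θ_0 = (0 + 828)/EI = 828/EI
A unit hogging moment at B produces rotation L₁/(3EI) + L₂/(3EI) = 6.333/EI.
Compatibility: M_B·(L₁+L₂)/(3EI) = θ_0, giving M_B = 130.7 kN·m (hogging).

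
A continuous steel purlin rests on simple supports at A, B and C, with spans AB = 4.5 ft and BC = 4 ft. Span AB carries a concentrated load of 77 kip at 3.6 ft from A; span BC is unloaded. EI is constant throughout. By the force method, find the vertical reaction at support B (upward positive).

Release continuity at B by inserting a hinge; the redundant is the internal moment M_B. The primary structure is two simply-supported spans AB and BC.
Rotations at B on the released spans (each span's end-slope, ×1/EI):
  span AB: point load 77 at a = 3.6: Pab(L + a)/(6LEI) = 74.84/EI
  relative rotation θ_0 = (74.84 + 0)/EI = 74.84/EI
A unit hogging moment at B produces rotation L₁/(3EI) + L₂/(3EI) = 2.833/EI.
Compatibility: M_B·(L₁+L₂)/(3EI) = θ_0, giving M_B = 26.42 kip·ft (hogging).
Span AB, ΣM about A with M_B applied at B: R_B^{AB}·4.5 = 277.2 + 26.42, so R_B^{AB} = 67.47 kip and R_A = 77 − 67.47 = 9.53 kip.
Span BC, ΣM about C: R_B^{BC}·4 = 0 + 26.42, so R_B^{BC} = 6.604 kip and R_C = 0 − 6.604 = -6.604 kip.
R_B = 67.47 + 6.604 = 74.07 kip.

R_B = 74.07 kip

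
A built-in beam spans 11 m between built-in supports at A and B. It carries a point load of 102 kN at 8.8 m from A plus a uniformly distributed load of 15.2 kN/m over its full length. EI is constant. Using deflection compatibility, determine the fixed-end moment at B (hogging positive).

M_B = 296.9 kN·m

Release both end moments; the primary structure is a simply-supported span AB with redundants M_A and M_B.
End rotations of the released simple span under the applied load (×1/EI):
  at A: point load 102 at a = 8.8: Pab(L + b)/(6LEI) = 394.9/EI
  at B: point load 102 at a = 8.8: Pab(L + a)/(6LEI) = 592.4/EI
  at A: UDL 15.2: wL³/(24EI) = 843/EI
  at B: UDL 15.2: wL³/(24EI) = 843/EI
  θ_A0 = 1238/EI,  θ_B0 = 1435/EI
Flexibility coefficients: a unit moment at one end gives L/(3EI) there and L/(6EI) at the far end, so f₁₁ = f₂₂ = 3.667/EI and f₁₂ = f₂₁ = 1.833/EI.
Compatibility — zero rotation at each built-in end:
  3.667 M_A + 1.833 M_B = 1238
  1.833 M_A + 3.667 M_B = 1435
Solving the pair gives M_A = 189.2 kN·m and M_B = 296.9 kN·m (hogging).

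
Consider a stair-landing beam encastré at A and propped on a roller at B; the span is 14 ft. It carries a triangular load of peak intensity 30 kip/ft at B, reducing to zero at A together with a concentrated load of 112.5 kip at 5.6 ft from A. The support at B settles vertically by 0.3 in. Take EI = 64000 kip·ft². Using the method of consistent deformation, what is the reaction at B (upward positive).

Release the roller at B. Primary structure: cantilever fixed at A.
Deflection at B on the released cantilever, summing each load's contribution:
  triangular load, peak 30 at the free end: 11w₀L⁴/(120EI) = 105644/EI
  point load 112.5 at a = 5.6: Pa²(3L − a)/(6EI) = 21403/EI
  δ_0 = 127047/EI
Tip deflection under a unit load at B: L³/(3EI) = 914.7/EI.
With EI = 64000 kip·ft²: δ_0 = 1.9851 ft and δ_{BB} = 0.014292 ft/kip.
Compatibility — the beam at B must follow the support down by 0.025 ft: δ_0 − R_B·δ_{BB} = 0.025, so R_B = (1.9851 − 0.025)/0.014292 = 137.2 kip.

R_B = 137.2 kip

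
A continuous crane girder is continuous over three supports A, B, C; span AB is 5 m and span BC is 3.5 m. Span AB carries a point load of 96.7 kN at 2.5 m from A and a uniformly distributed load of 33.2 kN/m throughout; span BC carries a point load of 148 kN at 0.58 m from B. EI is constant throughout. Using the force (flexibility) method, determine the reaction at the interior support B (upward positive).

R_B = 323.5 kN

Take M_B as the redundant. Released structure: two simple spans AB and BC with a hinge at B.
Discontinuity in slope at B on the released structure — sum the simple-span end rotations:
  span AB: point load 96.7 at a = 2.5: Pab(L + a)/(6LEI) = 151.1/EI
  span AB: UDL 33.2: wL³/(24EI) = 172.9/EI
  span BC: point load 148 at a = 0.58: Pab(L + b)/(6LEI) = 76.63/EI
  relative rotation θ_0 = (324 + 76.63)/EI = 400.6/EI
A unit hogging moment at B produces rotation L₁/(3EI) + L₂/(3EI) = 2.833/EI.
Compatibility: M_B·(L₁+L₂)/(3EI) = θ_0, giving M_B = 141.4 kN·m (hogging).
Span AB, ΣM about A with M_B applied at B: R_B^{AB}·5 = 656.8 + 141.4, so R_B^{AB} = 159.6 kN and R_A = 262.7 − 159.6 = 103.1 kN.
Span BC, ΣM about C: R_B^{BC}·3.5 = 432.2 + 141.4, so R_B^{BC} = 163.9 kN and R_C = 148 − 163.9 = -15.87 kN.
R_B = 159.6 + 163.9 = 323.5 kN.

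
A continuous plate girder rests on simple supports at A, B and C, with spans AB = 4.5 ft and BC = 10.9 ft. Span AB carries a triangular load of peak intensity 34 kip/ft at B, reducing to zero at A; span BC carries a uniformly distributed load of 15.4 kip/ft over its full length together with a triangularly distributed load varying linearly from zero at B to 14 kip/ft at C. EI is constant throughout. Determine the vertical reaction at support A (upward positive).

Take M_B as the redundant. Released structure: two simple spans AB and BC with a hinge at B.
Rotations at B on the released spans (each span's end-slope, ×1/EI):
  span AB: triangular load, peak 34: w₀L³/(45EI) = 68.85/EI
  span BC: UDL 15.4: wL³/(24EI) = 831/EI
  span BC: triangular load, peak 14: 7w₀L³/(360EI) = 352.5/EI
  relative rotation θ_0 = (68.85 + 1184)/EI = 1252/EI
A unit hogging moment at B produces rotation L₁/(3EI) + L₂/(3EI) = 5.133/EI.
Slope continuity at B: θ_0 = M_B·5.133/EI, so M_B = 1252/5.133 = 244 kip·ft (hogging).
Span AB, ΣM about A with M_B applied at B: R_B^{AB}·4.5 = 229.5 + 244, so R_B^{AB} = 105.2 kip and R_A = 76.5 − 105.2 = -28.71 kip.

R_A = -28.71 kip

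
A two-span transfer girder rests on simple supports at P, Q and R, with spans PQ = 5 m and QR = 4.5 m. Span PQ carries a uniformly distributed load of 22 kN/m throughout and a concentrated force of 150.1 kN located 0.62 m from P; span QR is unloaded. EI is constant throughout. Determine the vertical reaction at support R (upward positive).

Release continuity at Q by inserting a hinge; the redundant is the internal moment M_Q. The primary structure is two simply-supported spans PQ and QR.
Rotations at Q on the released spans (each span's end-slope, ×1/EI):
  span PQ: UDL 22: wL³/(24EI) = 114.6/EI
  span PQ: point load 150.1 at a = 0.62: Pab(L + a)/(6LEI) = 76.36/EI
  relative rotation θ_0 = (190.9 + 0)/EI = 190.9/EI
A unit hogging moment at Q produces rotation L₁/(3EI) + L₂/(3EI) = 3.167/EI.
Slope continuity at Q: θ_0 = M_Q·3.167/EI, so M_Q = 190.9/3.167 = 60.3 kN·m (hogging).
Span QR, ΣM about R: R_Q^{QR}·4.5 = 0 + 60.3, so R_Q^{QR} = 13.4 kN and R_R = 0 − 13.4 = -13.4 kN.

R_R = -13.4 kN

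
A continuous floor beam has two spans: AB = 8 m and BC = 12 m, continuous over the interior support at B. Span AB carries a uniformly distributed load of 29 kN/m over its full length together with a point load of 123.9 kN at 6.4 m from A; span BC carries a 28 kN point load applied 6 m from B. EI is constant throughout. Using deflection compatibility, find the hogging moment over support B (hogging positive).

M_B = 187.7 kN·m

Insert a hinge at B; M_B is the redundant, and each span becomes simply supported.
Rotations at B on the released spans (each span's end-slope, ×1/EI):
  span AB: UDL 29: wL³/(24EI) = 618.7/EI
  span AB: point load 123.9 at a = 6.4: Pab(L + a)/(6LEI) = 380.6/EI
  span BC: point load 28 at a = 6: Pab(L + b)/(6LEI) = 252/EI
  relative rotation θ_0 = (999.3 + 252)/EI = 1251/EI
A unit hogging moment at B produces rotation L₁/(3EI) + L₂/(3EI) = 6.667/EI.
Slope continuity at B: θ_0 = M_B·6.667/EI, so M_B = 1251/6.667 = 187.7 kN·m (hogging).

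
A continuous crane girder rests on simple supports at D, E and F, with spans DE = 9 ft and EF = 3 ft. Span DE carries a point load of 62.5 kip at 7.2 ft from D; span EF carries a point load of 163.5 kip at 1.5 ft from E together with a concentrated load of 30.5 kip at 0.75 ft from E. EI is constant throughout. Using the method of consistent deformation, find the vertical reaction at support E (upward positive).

Release continuity at E by inserting a hinge; the redundant is the internal moment M_E. The primary structure is two simply-supported spans DE and EF.
Rotations at E on the released spans (each span's end-slope, ×1/EI):
  span DE: point load 62.5 at a = 7.2: Pab(L + a)/(6LEI) = 243/EI
  span EF: point load 163.5 at a = 1.5: Pab(L + b)/(6LEI) = 91.97/EI
  span EF: point load 30.5 at a = 0.75: Pab(L + b)/(6LEI) = 15.01/EI
  relative rotation θ_0 = (243 + 107)/EI = 350/EI
A unit hogging moment at E produces rotation L₁/(3EI) + L₂/(3EI) = 4/EI.
Slope continuity at E: θ_0 = M_E·4/EI, so M_E = 350/4 = 87.5 kip·ft (hogging).
Span DE, ΣM about D with M_E applied at E: R_E^{DE}·9 = 450 + 87.5, so R_E^{DE} = 59.72 kip and R_D = 62.5 − 59.72 = 2.778 kip.
Span EF, ΣM about F: R_E^{EF}·3 = 313.9 + 87.5, so R_E^{EF} = 133.8 kip and R_F = 194 − 133.8 = 60.21 kip.
R_E = 59.72 + 133.8 = 193.5 kip.

R_E = 193.5 kip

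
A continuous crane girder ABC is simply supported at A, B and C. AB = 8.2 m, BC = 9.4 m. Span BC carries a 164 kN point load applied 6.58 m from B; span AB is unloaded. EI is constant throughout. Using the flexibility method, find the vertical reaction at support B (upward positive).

R_B = 74.86 kN

Insert a hinge at B; M_B is the redundant, and each span becomes simply supported.
Discontinuity in slope at B on the released structure — sum the simple-span end rotations:
  span BC: point load 164 at a = 6.58: Pab(L + b)/(6LEI) = 659.3/EI
  relative rotation θ_0 = (0 + 659.3)/EI = 659.3/EI
A unit hogging moment at B produces rotation L₁/(3EI) + L₂/(3EI) = 5.867/EI.
Compatibility: M_B·(L₁+L₂)/(3EI) = θ_0, giving M_B = 112.4 kN·m (hogging).
Span AB, ΣM about A with M_B applied at B: R_B^{AB}·8.2 = 0 + 112.4, so R_B^{AB} = 13.71 kN and R_A = 0 − 13.71 = -13.71 kN.
Span BC, ΣM about C: R_B^{BC}·9.4 = 462.5 + 112.4, so R_B^{BC} = 61.16 kN and R_C = 164 − 61.16 = 102.8 kN.
R_B = 13.71 + 61.16 = 74.86 kN.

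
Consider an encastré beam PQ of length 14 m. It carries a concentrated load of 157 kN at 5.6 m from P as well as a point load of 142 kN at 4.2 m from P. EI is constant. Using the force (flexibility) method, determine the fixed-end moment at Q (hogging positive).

Take the two fixed-end moments M_P, M_Q as redundants; the released structure is the simple span PQ.
Simple-span end rotations at P and Q under the given loads:
  at P: point load 157 at a = 5.6: Pab(L + b)/(6LEI) = 1969/EI
  at Q: point load 157 at a = 5.6: Pab(L + a)/(6LEI) = 1723/EI
  at P: point load 142 at a = 4.2: Pab(L + b)/(6LEI) = 1656/EI
  at Q: point load 142 at a = 4.2: Pab(L + a)/(6LEI) = 1266/EI
  θ_P0 = 3625/EI,  θ_Q0 = 2990/EI
Flexibility coefficients: a unit moment at one end gives L/(3EI) there and L/(6EI) at the far end, so f₁₁ = f₂₂ = 4.667/EI and f₁₂ = f₂₁ = 2.333/EI.
Compatibility — zero rotation at each built-in end:
  4.667 M_P + 2.333 M_Q = 3625
  2.333 M_P + 4.667 M_Q = 2990
Solving the pair gives M_P = 608.7 kN·m and M_Q = 336.3 kN·m (hogging).

M_Q = 336.3 kN·m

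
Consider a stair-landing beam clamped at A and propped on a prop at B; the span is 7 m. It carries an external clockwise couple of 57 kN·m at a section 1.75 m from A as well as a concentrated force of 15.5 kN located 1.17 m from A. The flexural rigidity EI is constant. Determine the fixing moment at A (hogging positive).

Take the reaction at B as the redundant and release it; the primary structure is a cantilever fixed at A.
Free-end deflection of the primary structure under the applied loading (downward +):
  clockwise couple 57 at a = 1.75: M₀a(2L − a)/(2EI) = 611/EI
  point load 15.5 at a = 1.17: Pa²(3L − a)/(6EI) = 70.13/EI
  δ_0 = 681.1/EI
Tip deflection under a unit load at B: L³/(3EI) = 114.3/EI.
Compatibility at B: δ_0 − R_B·δ_{BB} = 0, so R_B = 681.1/114.3 = 5.957 kN.
Moment equilibrium about A: M_A = Σ(load moments about A) − R_B·L = 75.14 − 5.957×7 = 33.44 kN·m.

M_A = 33.44 kN·m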